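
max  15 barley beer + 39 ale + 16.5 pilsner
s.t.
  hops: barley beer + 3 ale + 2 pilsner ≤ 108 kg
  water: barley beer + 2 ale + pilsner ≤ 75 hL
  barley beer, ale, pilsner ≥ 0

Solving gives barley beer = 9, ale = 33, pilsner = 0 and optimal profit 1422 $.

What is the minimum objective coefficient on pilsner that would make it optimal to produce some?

24

Both hops and water are binding at x*.
The binding rows give the dual system: 1·y_hops + 1·y_water = 15 and 3·y_hops + 2·y_water = 39.
→ y_hops = 9 and y_water = 6.
pilsner enters the basis when its profit ≥ yᵀa₃ = 9·2 + 6·1 = 24.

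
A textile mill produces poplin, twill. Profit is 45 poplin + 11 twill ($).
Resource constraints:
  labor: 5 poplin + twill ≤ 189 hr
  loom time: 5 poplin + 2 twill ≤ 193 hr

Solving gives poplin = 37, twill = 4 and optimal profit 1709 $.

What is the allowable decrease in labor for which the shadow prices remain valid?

92.5

Binding constraints: labor, loom time. The basis is B = [[5,1],[5,2]] with det 5.
Per unit decrease in labor, x* moves by d = (-0.4, 1).
The basis stays optimal until poplin reaches 0; allowable decrease = 92.5 hr.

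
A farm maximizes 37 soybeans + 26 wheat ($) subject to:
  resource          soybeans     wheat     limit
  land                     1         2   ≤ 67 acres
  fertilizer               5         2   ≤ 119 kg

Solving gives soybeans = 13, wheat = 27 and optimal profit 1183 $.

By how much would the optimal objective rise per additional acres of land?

7

Both land and fertilizer are binding at x*.
Dual feasibility on the basic columns requires 1·y_land + 5·y_fertilizer = 37, 2·y_land + 2·y_fertilizer = 26.
Solving: y_land = 7, y_fertilizer = 6.
Shadow price of land = 7.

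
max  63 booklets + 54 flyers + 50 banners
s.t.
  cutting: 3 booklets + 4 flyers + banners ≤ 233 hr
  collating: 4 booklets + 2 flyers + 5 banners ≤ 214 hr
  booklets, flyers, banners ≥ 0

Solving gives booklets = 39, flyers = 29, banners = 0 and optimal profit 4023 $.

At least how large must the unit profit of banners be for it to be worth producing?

54

Check each constraint at x*: cutting 233/233 (tight); collating 214/214 (tight).
Dual feasibility on the basic columns requires 3·y_cutting + 4·y_collating = 63, 4·y_cutting + 2·y_collating = 54.
→ y_cutting = 9 and y_collating = 9.
banners enters the basis when its profit ≥ yᵀa₃ = 9·1 + 9·5 = 54.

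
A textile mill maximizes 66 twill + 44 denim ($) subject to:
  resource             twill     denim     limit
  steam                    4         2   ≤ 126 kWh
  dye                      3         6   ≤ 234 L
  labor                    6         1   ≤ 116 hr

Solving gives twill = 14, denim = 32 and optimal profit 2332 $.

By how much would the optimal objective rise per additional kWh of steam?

Check each constraint at x*: steam 120/126 (slack 6); dye 234/234 (tight); labor 116/116 (tight).
By complementary slackness, y = 0 for the non-binding constraint.
The binding rows give the dual system: 3·y_dye + 6·y_labor = 66 and 6·y_dye + 1·y_labor = 44.
This yields shadow prices y_dye = 6, y_labor = 8.
Shadow price of steam = 0.

0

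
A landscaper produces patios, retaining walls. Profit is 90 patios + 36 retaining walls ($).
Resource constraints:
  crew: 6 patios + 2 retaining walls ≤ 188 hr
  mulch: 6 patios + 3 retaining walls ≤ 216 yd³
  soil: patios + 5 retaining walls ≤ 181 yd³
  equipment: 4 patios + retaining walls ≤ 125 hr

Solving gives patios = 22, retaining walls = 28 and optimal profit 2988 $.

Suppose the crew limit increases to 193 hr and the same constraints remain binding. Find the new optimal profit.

At the optimum: crew uses 188 of 188 (binding); mulch uses 216 of 216 (binding); soil uses 162 of 181 (slack = 19); equipment uses 116 of 125 (slack = 9).
Since soil, equipment are not tight, their duals are 0.
From A_Bᵀ y = c: 6·y_crew + 6·y_mulch = 90; 2·y_crew + 3·y_mulch = 36.
Solving: y_crew = 9, y_mulch = 6.
Δz = y_crew·Δb = 9 × (5) = 45, so new z* = 2988 + 45 = 3033.

3033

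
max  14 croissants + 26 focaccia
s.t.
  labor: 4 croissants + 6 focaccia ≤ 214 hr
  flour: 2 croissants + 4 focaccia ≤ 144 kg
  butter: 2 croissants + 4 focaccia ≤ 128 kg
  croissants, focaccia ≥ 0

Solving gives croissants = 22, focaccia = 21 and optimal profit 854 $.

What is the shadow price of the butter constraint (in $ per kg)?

Check each constraint at x*: labor 214/214 (tight); flour 128/144 (slack 16); butter 128/128 (tight).
Since flour is not tight, its dual is 0.
From A_Bᵀ y = c: 4·y_labor + 2·y_butter = 14; 6·y_labor + 4·y_butter = 26.
Solving: y_labor = 1, y_butter = 5.
Shadow price of butter = 5.

5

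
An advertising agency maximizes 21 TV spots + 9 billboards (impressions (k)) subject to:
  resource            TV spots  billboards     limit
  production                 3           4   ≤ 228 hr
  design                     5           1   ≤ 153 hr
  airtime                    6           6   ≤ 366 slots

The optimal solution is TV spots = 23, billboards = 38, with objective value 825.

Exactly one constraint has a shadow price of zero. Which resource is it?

production: 221/228 (slack 7)
design: 153/153 (binding)
airtime: 366/366 (binding)
By complementary slackness, a constraint with positive slack has shadow price 0 → production.

production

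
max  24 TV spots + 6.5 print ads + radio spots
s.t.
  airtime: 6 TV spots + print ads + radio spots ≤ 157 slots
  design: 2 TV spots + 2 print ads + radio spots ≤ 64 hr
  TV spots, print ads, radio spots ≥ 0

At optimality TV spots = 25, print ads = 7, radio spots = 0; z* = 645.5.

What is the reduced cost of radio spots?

At the optimum: airtime uses 157 of 157 (binding); design uses 64 of 64 (binding).
From A_Bᵀ y = c: 6·y_airtime + 2·y_design = 24; 1·y_airtime + 2·y_design = 6.5.
→ y_airtime = 3.5 and y_design = 1.5.
Reduced cost of radio spots: c₃ − yᵀa₃ = 1 − (3.5·1 + 1.5·1) = 1 − 5 = -4.

-4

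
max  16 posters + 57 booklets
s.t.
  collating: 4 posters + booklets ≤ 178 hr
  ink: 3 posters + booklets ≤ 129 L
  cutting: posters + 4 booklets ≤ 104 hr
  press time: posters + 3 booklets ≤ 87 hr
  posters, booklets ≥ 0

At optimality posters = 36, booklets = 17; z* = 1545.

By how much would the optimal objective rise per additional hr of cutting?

Binding: cutting and press time. Non-binding: collating (17 unused), ink (4 unused).
Slack constraints have shadow price 0 (complementary slackness).
Dual feasibility on the basic columns requires 1·y_cutting + 1·y_press time = 16, 4·y_cutting + 3·y_press time = 57.
→ y_cutting = 9 and y_press time = 7.
Shadow price of cutting = 9.

9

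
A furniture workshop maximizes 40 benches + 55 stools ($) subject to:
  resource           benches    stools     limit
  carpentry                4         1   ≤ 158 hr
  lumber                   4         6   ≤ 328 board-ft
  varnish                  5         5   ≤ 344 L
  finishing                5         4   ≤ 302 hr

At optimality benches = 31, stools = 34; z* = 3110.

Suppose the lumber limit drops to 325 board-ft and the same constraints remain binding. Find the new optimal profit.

At the optimum: carpentry uses 158 of 158 (binding); lumber uses 328 of 328 (binding); varnish uses 325 of 344 (slack = 19); finishing uses 291 of 302 (slack = 11).
Slack constraints have shadow price 0 (complementary slackness).
Dual feasibility on the basic columns requires 4·y_carpentry + 4·y_lumber = 40, 1·y_carpentry + 6·y_lumber = 55.
This yields shadow prices y_carpentry = 1, y_lumber = 9.
Δz = y_lumber·Δb = 9 × (-3) = -27, so new z* = 3110 − 27 = 3083.

3083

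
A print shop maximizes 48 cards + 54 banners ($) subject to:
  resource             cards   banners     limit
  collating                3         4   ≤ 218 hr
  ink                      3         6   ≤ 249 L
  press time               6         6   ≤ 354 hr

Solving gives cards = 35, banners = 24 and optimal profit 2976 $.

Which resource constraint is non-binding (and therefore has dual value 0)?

collating

collating: 201/218 (slack 17)
ink: 249/249 (binding)
press time: 354/354 (binding)
By complementary slackness, a constraint with positive slack has shadow price 0 → collating.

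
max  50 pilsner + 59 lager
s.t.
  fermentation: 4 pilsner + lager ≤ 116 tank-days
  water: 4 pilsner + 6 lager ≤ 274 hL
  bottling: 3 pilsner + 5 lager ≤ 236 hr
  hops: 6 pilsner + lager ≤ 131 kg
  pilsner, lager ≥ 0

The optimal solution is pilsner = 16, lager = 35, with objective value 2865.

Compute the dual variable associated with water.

9.5

At the optimum: fermentation uses 99 of 116 (slack = 17); water uses 274 of 274 (binding); bottling uses 223 of 236 (slack = 13); hops uses 131 of 131 (binding).
Slack constraints have shadow price 0 (complementary slackness).
From A_Bᵀ y = c: 4·y_water + 6·y_hops = 50; 6·y_water + 1·y_hops = 59.
→ y_water = 9.5 and y_hops = 2.
Shadow price of water = 9.5.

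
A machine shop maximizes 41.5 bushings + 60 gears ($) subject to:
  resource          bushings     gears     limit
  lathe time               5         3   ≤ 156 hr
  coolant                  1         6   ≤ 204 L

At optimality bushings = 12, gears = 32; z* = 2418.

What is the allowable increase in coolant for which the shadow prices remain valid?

Binding constraints: lathe time, coolant. The basis is B = [[5,3],[1,6]] with det 27.
Per unit increase in coolant, x* moves by d = (-0.1111, 0.1852).
The basis stays optimal until bushings reaches 0; allowable increase = 108 L.

108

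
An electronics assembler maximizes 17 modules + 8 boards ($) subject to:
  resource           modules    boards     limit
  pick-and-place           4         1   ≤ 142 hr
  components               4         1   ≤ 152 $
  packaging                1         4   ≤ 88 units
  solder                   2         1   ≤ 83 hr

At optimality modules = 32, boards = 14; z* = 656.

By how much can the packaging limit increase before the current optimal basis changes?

37.5

Binding constraints: pick-and-place, packaging. The basis is B = [[4,1],[1,4]] with det 15.
Per unit increase in packaging, x* moves by d = (-0.0667, 0.2667).
The basis stays optimal until solder becomes binding; allowable increase = 37.5 units.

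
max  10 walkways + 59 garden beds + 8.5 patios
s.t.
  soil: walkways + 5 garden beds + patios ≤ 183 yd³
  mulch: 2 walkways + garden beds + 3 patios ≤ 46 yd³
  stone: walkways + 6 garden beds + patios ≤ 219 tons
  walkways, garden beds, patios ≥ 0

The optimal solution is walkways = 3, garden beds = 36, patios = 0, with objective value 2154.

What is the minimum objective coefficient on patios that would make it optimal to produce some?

10

At the optimum: soil uses 183 of 183 (binding); mulch uses 42 of 46 (slack = 4); stone uses 219 of 219 (binding).
By complementary slackness, y = 0 for the non-binding constraint.
The binding rows give the dual system: 1·y_soil + 1·y_stone = 10 and 5·y_soil + 6·y_stone = 59.
Solving: y_soil = 1, y_stone = 9.
patios enters the basis when its profit ≥ yᵀa₃ = 1·1 + 9·1 = 10.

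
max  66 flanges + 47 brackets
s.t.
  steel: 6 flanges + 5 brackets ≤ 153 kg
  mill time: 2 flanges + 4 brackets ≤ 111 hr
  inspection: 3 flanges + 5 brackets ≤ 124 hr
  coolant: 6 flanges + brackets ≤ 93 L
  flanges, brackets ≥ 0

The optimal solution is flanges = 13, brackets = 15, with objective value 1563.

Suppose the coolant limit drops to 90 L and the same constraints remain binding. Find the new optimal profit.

1557

Binding: steel and coolant. Non-binding: mill time (25 unused), inspection (10 unused).
Since mill time, inspection are not tight, their duals are 0.
From A_Bᵀ y = c: 6·y_steel + 6·y_coolant = 66; 5·y_steel + 1·y_coolant = 47.
Solving: y_steel = 9, y_coolant = 2.
Δz = y_coolant·Δb = 2 × (-3) = -6, so new z* = 1563 − 6 = 1557.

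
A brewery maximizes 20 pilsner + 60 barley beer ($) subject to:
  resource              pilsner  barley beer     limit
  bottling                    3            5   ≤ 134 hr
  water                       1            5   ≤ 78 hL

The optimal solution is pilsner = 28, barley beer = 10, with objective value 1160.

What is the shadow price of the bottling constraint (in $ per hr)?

4

Both bottling and water are binding at x*.
From A_Bᵀ y = c: 3·y_bottling + 1·y_water = 20; 5·y_bottling + 5·y_water = 60.
This yields shadow prices y_bottling = 4, y_water = 8.
Shadow price of bottling = 4.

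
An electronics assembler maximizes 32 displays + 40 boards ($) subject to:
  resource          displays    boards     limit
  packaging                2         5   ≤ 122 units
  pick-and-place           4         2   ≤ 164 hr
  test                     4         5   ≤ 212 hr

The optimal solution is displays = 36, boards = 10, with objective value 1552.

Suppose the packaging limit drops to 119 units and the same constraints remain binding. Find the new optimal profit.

1534

Check each constraint at x*: packaging 122/122 (tight); pick-and-place 164/164 (tight); test 194/212 (slack 18).
Since test is not tight, its dual is 0.
From A_Bᵀ y = c: 2·y_packaging + 4·y_pick-and-place = 32; 5·y_packaging + 2·y_pick-and-place = 40.
This yields shadow prices y_packaging = 6, y_pick-and-place = 5.
Δz = y_packaging·Δb = 6 × (-3) = -18, so new z* = 1552 − 18 = 1534.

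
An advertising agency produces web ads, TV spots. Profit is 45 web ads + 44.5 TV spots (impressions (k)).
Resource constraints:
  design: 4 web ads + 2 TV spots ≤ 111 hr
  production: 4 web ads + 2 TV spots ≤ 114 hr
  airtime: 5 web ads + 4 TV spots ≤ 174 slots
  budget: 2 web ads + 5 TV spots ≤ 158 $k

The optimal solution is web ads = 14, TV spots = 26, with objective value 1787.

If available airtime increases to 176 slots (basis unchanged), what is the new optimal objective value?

1803

At the optimum: design uses 108 of 111 (slack = 3); production uses 108 of 114 (slack = 6); airtime uses 174 of 174 (binding); budget uses 158 of 158 (binding).
By complementary slackness, y = 0 for the non-binding constraints.
From A_Bᵀ y = c: 5·y_airtime + 2·y_budget = 45; 4·y_airtime + 5·y_budget = 44.5.
This yields shadow prices y_airtime = 8, y_budget = 2.5.
Δz = y_airtime·Δb = 8 × (2) = 16, so new z* = 1787 + 16 = 1803.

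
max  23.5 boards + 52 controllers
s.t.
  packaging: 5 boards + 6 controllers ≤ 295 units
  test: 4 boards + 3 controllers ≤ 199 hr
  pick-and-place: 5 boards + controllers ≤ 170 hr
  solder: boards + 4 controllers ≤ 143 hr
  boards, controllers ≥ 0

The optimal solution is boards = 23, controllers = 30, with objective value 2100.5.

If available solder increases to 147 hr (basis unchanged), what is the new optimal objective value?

At the optimum: packaging uses 295 of 295 (binding); test uses 182 of 199 (slack = 17); pick-and-place uses 145 of 170 (slack = 25); solder uses 143 of 143 (binding).
Slack constraints have shadow price 0 (complementary slackness).
Dual feasibility on the basic columns requires 5·y_packaging + 1·y_solder = 23.5, 6·y_packaging + 4·y_solder = 52.
Solving: y_packaging = 3, y_solder = 8.5.
Δz = y_solder·Δb = 8.5 × (4) = 34, so new z* = 2100.5 + 34 = 2134.5.

2134.5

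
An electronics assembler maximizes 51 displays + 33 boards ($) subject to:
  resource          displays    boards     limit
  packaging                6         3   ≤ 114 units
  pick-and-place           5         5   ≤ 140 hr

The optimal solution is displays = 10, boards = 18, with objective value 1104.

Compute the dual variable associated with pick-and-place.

3

Both packaging and pick-and-place are binding at x*.
From A_Bᵀ y = c: 6·y_packaging + 5·y_pick-and-place = 51; 3·y_packaging + 5·y_pick-and-place = 33.
Solving: y_packaging = 6, y_pick-and-place = 3.
Shadow price of pick-and-place = 3.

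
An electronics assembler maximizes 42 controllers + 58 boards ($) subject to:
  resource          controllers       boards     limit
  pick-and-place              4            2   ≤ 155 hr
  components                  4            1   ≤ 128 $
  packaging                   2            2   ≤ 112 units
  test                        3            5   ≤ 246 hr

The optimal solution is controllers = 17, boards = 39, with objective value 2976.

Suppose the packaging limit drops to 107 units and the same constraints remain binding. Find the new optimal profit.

Binding: packaging and test. Non-binding: pick-and-place (9 unused), components (21 unused).
Since pick-and-place, components are not tight, their duals are 0.
From A_Bᵀ y = c: 2·y_packaging + 3·y_test = 42; 2·y_packaging + 5·y_test = 58.
This yields shadow prices y_packaging = 9, y_test = 8.
Δz = y_packaging·Δb = 9 × (-5) = -45, so new z* = 2976 − 45 = 2931.

2931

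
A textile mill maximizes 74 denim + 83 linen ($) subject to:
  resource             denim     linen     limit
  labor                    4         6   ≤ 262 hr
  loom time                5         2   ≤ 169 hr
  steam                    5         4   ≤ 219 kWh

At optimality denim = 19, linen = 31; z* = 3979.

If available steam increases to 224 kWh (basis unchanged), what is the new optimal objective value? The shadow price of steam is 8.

Δb = 5, so new z* = 3979 + (8)·(5) = 3979 + 40 = 4019.

4019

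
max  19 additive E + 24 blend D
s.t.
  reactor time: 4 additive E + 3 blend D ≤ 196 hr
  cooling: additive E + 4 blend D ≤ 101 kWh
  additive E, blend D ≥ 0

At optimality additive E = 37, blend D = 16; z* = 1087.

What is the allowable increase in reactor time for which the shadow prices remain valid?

208

Binding constraints: reactor time, cooling. The basis is B = [[4,3],[1,4]] with det 13.
Per unit increase in reactor time, x* moves by d = (0.3077, -0.0769).
The basis stays optimal until blend D reaches 0; allowable increase = 208 hr.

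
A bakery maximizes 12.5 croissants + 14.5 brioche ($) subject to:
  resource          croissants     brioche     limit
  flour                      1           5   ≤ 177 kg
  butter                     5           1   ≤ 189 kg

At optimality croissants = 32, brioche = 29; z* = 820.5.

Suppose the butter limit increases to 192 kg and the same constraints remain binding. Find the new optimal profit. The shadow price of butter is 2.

Δb = 3, so new z* = 820.5 + (2)·(3) = 820.5 + 6 = 826.5.

826.5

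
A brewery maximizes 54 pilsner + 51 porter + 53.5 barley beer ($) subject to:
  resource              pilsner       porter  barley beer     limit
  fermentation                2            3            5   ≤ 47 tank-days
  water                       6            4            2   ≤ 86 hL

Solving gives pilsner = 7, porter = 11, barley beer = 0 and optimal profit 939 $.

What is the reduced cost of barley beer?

-3.5

At the optimum: fermentation uses 47 of 47 (binding); water uses 86 of 86 (binding).
Dual feasibility on the basic columns requires 2·y_fermentation + 6·y_water = 54, 3·y_fermentation + 4·y_water = 51.
→ y_fermentation = 9 and y_water = 6.
Reduced cost of barley beer: c₃ − yᵀa₃ = 53.5 − (9·5 + 6·2) = 53.5 − 57 = -3.5.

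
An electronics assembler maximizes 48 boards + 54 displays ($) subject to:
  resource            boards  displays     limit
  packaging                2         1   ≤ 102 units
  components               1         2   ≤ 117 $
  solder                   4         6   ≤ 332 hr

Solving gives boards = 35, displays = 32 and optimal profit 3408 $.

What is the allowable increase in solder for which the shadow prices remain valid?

Binding constraints: packaging, solder. The basis is B = [[2,1],[4,6]] with det 8.
Per unit increase in solder, x* moves by d = (-0.125, 0.25).
The basis stays optimal until components becomes binding; allowable increase = 48 hr.

48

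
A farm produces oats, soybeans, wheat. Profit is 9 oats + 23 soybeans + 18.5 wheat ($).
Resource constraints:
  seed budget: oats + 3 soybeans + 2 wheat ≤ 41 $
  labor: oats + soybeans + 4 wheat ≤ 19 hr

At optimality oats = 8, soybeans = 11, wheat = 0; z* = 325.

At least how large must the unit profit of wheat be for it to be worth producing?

Check each constraint at x*: seed budget 41/41 (tight); labor 19/19 (tight).
From A_Bᵀ y = c: 1·y_seed budget + 1·y_labor = 9; 3·y_seed budget + 1·y_labor = 23.
Solving: y_seed budget = 7, y_labor = 2.
wheat enters the basis when its profit ≥ yᵀa₃ = 7·2 + 2·4 = 22.

22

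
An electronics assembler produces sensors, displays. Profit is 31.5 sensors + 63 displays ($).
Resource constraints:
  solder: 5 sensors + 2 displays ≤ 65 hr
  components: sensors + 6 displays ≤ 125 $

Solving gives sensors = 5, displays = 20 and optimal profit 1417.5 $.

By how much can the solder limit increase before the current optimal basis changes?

Binding constraints: solder, components. The basis is B = [[5,2],[1,6]] with det 28.
Per unit increase in solder, x* moves by d = (0.2143, -0.0357).
The basis stays optimal until displays reaches 0; allowable increase = 560 hr.

560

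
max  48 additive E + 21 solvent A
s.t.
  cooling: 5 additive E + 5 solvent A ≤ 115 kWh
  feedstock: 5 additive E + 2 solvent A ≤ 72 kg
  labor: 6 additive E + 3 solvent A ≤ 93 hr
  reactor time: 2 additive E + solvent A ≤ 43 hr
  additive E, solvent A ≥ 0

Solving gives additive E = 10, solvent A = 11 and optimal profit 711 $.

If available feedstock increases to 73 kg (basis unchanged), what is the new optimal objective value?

Binding: feedstock and labor. Non-binding: cooling (10 unused), reactor time (12 unused).
By complementary slackness, y = 0 for the non-binding constraints.
The binding rows give the dual system: 5·y_feedstock + 6·y_labor = 48 and 2·y_feedstock + 3·y_labor = 21.
Solving: y_feedstock = 6, y_labor = 3.
Δz = y_feedstock·Δb = 6 × (1) = 6, so new z* = 711 + 6 = 717.

717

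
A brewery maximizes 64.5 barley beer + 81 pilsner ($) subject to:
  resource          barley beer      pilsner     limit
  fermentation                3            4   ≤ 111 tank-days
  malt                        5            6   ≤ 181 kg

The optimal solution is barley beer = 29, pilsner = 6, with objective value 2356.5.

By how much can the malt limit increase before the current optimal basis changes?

4

Binding constraints: fermentation, malt. The basis is B = [[3,4],[5,6]] with det -2.
Per unit increase in malt, x* moves by d = (2, -1.5).
The basis stays optimal until pilsner reaches 0; allowable increase = 4 kg.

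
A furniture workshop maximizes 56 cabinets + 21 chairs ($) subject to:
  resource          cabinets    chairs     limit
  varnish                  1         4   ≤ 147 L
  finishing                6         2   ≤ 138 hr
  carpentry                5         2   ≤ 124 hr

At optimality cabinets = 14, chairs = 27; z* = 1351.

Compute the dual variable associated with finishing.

Check each constraint at x*: varnish 122/147 (slack 25); finishing 138/138 (tight); carpentry 124/124 (tight).
Slack constraints have shadow price 0 (complementary slackness).
From A_Bᵀ y = c: 6·y_finishing + 5·y_carpentry = 56; 2·y_finishing + 2·y_carpentry = 21.
Solving: y_finishing = 3.5, y_carpentry = 7.
Shadow price of finishing = 3.5.

3.5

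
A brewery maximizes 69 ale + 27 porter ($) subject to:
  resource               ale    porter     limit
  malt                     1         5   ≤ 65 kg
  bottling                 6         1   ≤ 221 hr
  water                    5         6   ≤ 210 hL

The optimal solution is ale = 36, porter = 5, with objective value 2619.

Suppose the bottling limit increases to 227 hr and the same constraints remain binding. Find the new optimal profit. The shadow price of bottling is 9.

Δb = 6, so new z* = 2619 + (9)·(6) = 2619 + 54 = 2673.

2673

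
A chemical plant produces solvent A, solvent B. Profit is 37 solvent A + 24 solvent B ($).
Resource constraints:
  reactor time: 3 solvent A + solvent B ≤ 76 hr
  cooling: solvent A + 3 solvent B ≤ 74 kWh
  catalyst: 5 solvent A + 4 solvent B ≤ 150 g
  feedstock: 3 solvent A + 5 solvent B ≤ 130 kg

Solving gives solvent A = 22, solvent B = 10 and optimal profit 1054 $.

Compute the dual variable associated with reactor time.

Binding: reactor time and catalyst. Non-binding: cooling (22 unused), feedstock (14 unused).
Since cooling, feedstock are not tight, their duals are 0.
Dual feasibility on the basic columns requires 3·y_reactor time + 5·y_catalyst = 37, 1·y_reactor time + 4·y_catalyst = 24.
→ y_reactor time = 4 and y_catalyst = 5.
Shadow price of reactor time = 4.

4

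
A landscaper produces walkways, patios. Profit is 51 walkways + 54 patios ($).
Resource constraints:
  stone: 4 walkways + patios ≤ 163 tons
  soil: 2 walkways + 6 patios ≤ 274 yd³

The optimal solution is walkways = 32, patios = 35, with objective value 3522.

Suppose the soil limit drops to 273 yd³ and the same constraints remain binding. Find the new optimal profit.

Both stone and soil are binding at x*.
Dual feasibility on the basic columns requires 4·y_stone + 2·y_soil = 51, 1·y_stone + 6·y_soil = 54.
Solving: y_stone = 9, y_soil = 7.5.
Δz = y_soil·Δb = 7.5 × (-1) = -7.5, so new z* = 3522 − 7.5 = 3514.5.

3514.5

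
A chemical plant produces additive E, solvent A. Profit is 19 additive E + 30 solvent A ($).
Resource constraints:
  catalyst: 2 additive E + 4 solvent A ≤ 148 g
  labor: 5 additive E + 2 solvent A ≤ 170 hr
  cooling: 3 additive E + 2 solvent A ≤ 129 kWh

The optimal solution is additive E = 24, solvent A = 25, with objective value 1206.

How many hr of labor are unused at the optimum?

labor used = 5·24 + 2·25 = 170; slack = 170 − 170 = 0.

0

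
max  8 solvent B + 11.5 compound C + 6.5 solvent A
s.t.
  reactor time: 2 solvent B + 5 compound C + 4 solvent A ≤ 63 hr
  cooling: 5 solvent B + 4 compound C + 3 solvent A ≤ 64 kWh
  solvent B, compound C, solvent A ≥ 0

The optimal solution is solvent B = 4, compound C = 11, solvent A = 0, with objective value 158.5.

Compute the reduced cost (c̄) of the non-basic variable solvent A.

Both reactor time and cooling are binding at x*.
The binding rows give the dual system: 2·y_reactor time + 5·y_cooling = 8 and 5·y_reactor time + 4·y_cooling = 11.5.
This yields shadow prices y_reactor time = 1.5, y_cooling = 1.
Reduced cost of solvent A: c₃ − yᵀa₃ = 6.5 − (1.5·4 + 1·3) = 6.5 − 9 = -2.5.

-2.5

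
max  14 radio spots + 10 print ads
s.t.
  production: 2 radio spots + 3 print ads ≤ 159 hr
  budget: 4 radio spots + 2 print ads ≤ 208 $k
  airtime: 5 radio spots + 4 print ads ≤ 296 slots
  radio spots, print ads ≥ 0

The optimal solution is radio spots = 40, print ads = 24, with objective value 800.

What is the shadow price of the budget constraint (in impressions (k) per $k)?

1

Check each constraint at x*: production 152/159 (slack 7); budget 208/208 (tight); airtime 296/296 (tight).
Slack constraints have shadow price 0 (complementary slackness).
The binding rows give the dual system: 4·y_budget + 5·y_airtime = 14 and 2·y_budget + 4·y_airtime = 10.
This yields shadow prices y_budget = 1, y_airtime = 2.
Shadow price of budget = 1.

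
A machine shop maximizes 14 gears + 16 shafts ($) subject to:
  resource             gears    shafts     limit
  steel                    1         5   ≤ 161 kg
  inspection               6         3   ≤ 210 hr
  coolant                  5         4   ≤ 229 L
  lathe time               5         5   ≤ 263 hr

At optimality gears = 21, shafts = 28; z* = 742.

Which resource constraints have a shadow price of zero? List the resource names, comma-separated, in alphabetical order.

steel: 161/161 (binding)
inspection: 210/210 (binding)
coolant: 217/229 (slack 12)
lathe time: 245/263 (slack 18)
By complementary slackness, a constraint with positive slack has shadow price 0 → coolant, lathe time.

coolant, lathe time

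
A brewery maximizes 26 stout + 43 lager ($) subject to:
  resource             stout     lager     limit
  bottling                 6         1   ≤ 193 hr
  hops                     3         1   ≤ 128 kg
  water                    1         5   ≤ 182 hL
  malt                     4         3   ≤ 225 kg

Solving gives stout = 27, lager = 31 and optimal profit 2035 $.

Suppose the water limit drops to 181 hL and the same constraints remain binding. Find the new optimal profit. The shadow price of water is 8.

Δb = -1, so new z* = 2035 + (8)·(-1) = 2035 − 8 = 2027.

2027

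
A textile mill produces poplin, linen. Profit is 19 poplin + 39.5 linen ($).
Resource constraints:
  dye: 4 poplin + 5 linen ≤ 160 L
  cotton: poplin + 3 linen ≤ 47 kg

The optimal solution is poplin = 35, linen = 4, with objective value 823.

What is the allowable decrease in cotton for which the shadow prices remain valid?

Binding constraints: dye, cotton. The basis is B = [[4,5],[1,3]] with det 7.
Per unit decrease in cotton, x* moves by d = (0.7143, -0.5714).
The basis stays optimal until linen reaches 0; allowable decrease = 7 kg.

7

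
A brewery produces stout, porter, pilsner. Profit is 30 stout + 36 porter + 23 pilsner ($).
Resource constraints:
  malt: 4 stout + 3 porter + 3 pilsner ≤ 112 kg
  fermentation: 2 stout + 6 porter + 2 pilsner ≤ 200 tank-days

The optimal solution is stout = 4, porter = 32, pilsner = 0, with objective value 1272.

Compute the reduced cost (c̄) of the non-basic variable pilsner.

-1

At the optimum: malt uses 112 of 112 (binding); fermentation uses 200 of 200 (binding).
Dual feasibility on the basic columns requires 4·y_malt + 2·y_fermentation = 30, 3·y_malt + 6·y_fermentation = 36.
This yields shadow prices y_malt = 6, y_fermentation = 3.
Reduced cost of pilsner: c₃ − yᵀa₃ = 23 − (6·3 + 3·2) = 23 − 24 = -1.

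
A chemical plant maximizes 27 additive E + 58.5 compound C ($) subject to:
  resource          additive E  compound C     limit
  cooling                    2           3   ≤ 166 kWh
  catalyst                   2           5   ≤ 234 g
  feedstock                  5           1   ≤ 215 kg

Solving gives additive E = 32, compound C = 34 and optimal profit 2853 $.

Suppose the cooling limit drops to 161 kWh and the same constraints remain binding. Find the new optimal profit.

Check each constraint at x*: cooling 166/166 (tight); catalyst 234/234 (tight); feedstock 194/215 (slack 21).
By complementary slackness, y = 0 for the non-binding constraint.
Dual feasibility on the basic columns requires 2·y_cooling + 2·y_catalyst = 27, 3·y_cooling + 5·y_catalyst = 58.5.
Solving: y_cooling = 4.5, y_catalyst = 9.
Δz = y_cooling·Δb = 4.5 × (-5) = -22.5, so new z* = 2853 − 22.5 = 2830.5.

2830.5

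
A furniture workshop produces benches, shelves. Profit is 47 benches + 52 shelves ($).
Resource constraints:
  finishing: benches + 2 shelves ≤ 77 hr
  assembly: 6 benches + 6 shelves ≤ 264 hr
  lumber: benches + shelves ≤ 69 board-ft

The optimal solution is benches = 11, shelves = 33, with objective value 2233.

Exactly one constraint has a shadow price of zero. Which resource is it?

finishing: 77/77 (binding)
assembly: 264/264 (binding)
lumber: 44/69 (slack 25)
By complementary slackness, a constraint with positive slack has shadow price 0 → lumber.

lumber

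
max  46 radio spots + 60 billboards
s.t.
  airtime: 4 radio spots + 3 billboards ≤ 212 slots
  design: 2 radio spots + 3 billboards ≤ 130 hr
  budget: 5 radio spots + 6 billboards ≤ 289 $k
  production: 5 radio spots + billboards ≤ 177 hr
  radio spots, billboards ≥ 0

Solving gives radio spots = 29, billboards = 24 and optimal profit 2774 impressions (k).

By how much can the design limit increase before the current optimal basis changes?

Binding constraints: design, budget. The basis is B = [[2,3],[5,6]] with det -3.
Per unit increase in design, x* moves by d = (-2, 1.6667).
The basis stays optimal until radio spots reaches 0; allowable increase = 14.5 hr.

14.5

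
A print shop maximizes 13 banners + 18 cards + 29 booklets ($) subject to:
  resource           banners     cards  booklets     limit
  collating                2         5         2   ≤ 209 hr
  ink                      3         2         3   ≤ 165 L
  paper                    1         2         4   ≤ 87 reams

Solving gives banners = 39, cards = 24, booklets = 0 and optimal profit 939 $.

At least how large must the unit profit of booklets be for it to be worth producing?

At the optimum: collating uses 198 of 209 (slack = 11); ink uses 165 of 165 (binding); paper uses 87 of 87 (binding).
Since collating is not tight, its dual is 0.
From A_Bᵀ y = c: 3·y_ink + 1·y_paper = 13; 2·y_ink + 2·y_paper = 18.
This yields shadow prices y_ink = 2, y_paper = 7.
booklets enters the basis when its profit ≥ yᵀa₃ = 2·3 + 7·4 = 34.

34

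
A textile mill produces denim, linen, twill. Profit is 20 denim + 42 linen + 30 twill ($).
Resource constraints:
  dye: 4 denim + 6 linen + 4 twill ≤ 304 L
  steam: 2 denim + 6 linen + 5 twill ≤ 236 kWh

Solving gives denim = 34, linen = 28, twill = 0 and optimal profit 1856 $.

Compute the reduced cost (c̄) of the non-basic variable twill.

Both dye and steam are binding at x*.
The binding rows give the dual system: 4·y_dye + 2·y_steam = 20 and 6·y_dye + 6·y_steam = 42.
→ y_dye = 3 and y_steam = 4.
Reduced cost of twill: c₃ − yᵀa₃ = 30 − (3·4 + 4·5) = 30 − 32 = -2.

-2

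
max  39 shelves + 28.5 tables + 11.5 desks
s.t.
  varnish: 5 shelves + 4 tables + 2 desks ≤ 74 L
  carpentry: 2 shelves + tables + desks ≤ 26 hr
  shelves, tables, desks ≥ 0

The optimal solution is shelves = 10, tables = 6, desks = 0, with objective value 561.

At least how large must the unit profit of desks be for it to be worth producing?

16.5

At the optimum: varnish uses 74 of 74 (binding); carpentry uses 26 of 26 (binding).
From A_Bᵀ y = c: 5·y_varnish + 2·y_carpentry = 39; 4·y_varnish + 1·y_carpentry = 28.5.
This yields shadow prices y_varnish = 6, y_carpentry = 4.5.
desks enters the basis when its profit ≥ yᵀa₃ = 6·2 + 4.5·1 = 16.5.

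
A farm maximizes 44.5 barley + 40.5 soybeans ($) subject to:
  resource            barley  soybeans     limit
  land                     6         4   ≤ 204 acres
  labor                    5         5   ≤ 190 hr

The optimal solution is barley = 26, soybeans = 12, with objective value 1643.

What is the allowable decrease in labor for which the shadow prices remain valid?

20

Binding constraints: land, labor. The basis is B = [[6,4],[5,5]] with det 10.
Per unit decrease in labor, x* moves by d = (0.4, -0.6).
The basis stays optimal until soybeans reaches 0; allowable decrease = 20 hr.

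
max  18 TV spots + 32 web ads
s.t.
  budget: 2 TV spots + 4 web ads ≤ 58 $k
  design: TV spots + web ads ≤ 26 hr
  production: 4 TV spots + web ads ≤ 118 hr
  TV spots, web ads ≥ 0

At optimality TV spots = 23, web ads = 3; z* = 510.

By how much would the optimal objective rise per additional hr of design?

4

At the optimum: budget uses 58 of 58 (binding); design uses 26 of 26 (binding); production uses 95 of 118 (slack = 23).
Slack constraints have shadow price 0 (complementary slackness).
Dual feasibility on the basic columns requires 2·y_budget + 1·y_design = 18, 4·y_budget + 1·y_design = 32.
Solving: y_budget = 7, y_design = 4.
Shadow price of design = 4.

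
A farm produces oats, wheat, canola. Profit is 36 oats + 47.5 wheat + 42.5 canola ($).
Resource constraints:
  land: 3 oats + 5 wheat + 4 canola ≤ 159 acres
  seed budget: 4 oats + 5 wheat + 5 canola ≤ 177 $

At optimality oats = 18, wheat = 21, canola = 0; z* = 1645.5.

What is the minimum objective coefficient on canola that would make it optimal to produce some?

Check each constraint at x*: land 159/159 (tight); seed budget 177/177 (tight).
The binding rows give the dual system: 3·y_land + 4·y_seed budget = 36 and 5·y_land + 5·y_seed budget = 47.5.
This yields shadow prices y_land = 2, y_seed budget = 7.5.
canola enters the basis when its profit ≥ yᵀa₃ = 2·4 + 7.5·5 = 45.5.

45.5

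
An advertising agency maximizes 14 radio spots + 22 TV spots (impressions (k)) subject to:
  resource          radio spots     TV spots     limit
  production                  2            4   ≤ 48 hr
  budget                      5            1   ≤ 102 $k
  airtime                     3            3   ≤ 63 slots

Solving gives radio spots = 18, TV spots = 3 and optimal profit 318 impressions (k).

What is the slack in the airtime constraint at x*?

0

airtime used = 3·18 + 3·3 = 63; slack = 63 − 63 = 0.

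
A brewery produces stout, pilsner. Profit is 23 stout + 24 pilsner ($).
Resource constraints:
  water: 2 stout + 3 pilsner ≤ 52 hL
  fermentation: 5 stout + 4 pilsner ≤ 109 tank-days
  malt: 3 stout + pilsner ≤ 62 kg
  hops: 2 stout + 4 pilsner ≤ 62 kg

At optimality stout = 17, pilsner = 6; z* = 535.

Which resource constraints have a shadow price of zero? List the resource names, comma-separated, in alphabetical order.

water: 52/52 (binding)
fermentation: 109/109 (binding)
malt: 57/62 (slack 5)
hops: 58/62 (slack 4)
By complementary slackness, a constraint with positive slack has shadow price 0 → hops, malt.

hops, malt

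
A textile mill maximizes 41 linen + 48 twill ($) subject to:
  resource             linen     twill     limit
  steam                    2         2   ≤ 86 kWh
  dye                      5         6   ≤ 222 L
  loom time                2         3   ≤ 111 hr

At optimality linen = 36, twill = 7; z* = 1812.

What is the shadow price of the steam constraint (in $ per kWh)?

3

Binding: steam and dye. Non-binding: loom time (18 unused).
Since loom time is not tight, its dual is 0.
From A_Bᵀ y = c: 2·y_steam + 5·y_dye = 41; 2·y_steam + 6·y_dye = 48.
→ y_steam = 3 and y_dye = 7.
Shadow price of steam = 3.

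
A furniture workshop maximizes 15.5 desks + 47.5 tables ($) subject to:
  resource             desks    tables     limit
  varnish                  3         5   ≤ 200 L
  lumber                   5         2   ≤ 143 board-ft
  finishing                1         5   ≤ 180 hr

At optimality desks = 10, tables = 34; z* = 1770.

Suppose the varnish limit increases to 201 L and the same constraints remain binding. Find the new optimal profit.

1773

At the optimum: varnish uses 200 of 200 (binding); lumber uses 118 of 143 (slack = 25); finishing uses 180 of 180 (binding).
Slack constraints have shadow price 0 (complementary slackness).
The binding rows give the dual system: 3·y_varnish + 1·y_finishing = 15.5 and 5·y_varnish + 5·y_finishing = 47.5.
→ y_varnish = 3 and y_finishing = 6.5.
Δz = y_varnish·Δb = 3 × (1) = 3, so new z* = 1770 + 3 = 1773.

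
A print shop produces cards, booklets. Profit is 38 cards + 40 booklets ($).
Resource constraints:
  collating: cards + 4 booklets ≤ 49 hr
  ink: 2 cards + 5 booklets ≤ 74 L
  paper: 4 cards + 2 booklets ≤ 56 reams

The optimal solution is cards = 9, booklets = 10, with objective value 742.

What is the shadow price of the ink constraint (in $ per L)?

0

At the optimum: collating uses 49 of 49 (binding); ink uses 68 of 74 (slack = 6); paper uses 56 of 56 (binding).
Since ink is not tight, its dual is 0.
The binding rows give the dual system: 1·y_collating + 4·y_paper = 38 and 4·y_collating + 2·y_paper = 40.
This yields shadow prices y_collating = 6, y_paper = 8.
Shadow price of ink = 0.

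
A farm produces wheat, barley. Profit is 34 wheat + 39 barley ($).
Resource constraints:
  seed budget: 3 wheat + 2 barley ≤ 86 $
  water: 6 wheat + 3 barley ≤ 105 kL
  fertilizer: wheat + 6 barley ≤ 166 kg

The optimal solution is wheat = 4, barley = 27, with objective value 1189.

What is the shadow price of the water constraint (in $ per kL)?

5

Check each constraint at x*: seed budget 66/86 (slack 20); water 105/105 (tight); fertilizer 166/166 (tight).
Slack constraints have shadow price 0 (complementary slackness).
From A_Bᵀ y = c: 6·y_water + 1·y_fertilizer = 34; 3·y_water + 6·y_fertilizer = 39.
→ y_water = 5 and y_fertilizer = 4.
Shadow price of water = 5.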